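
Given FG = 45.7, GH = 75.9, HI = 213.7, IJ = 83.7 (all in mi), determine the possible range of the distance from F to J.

8.4 ≤ FJ ≤ 419.0 mi

The maximum is all hops collinear in one direction: 45.7 + 75.9 + 213.7 + 83.7 = 419.0.
The longest hop is 213.7; the others sum to 205.3. Folding the others back against it leaves at least 213.7 − 205.3 = 8.4.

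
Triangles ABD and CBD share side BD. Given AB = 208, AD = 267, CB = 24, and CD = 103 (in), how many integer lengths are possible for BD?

47

From triangle ABD: 59 < BD < 475.
From triangle CBD: 79 < BD < 127.
Intersection: 79 < BD < 127, so integers 80 through 126: 47 values.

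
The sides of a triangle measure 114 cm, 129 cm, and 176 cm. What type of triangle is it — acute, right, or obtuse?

Compare the square of the longest side to the sum of squares of the other two: 114² + 129² = 29637 < 30976 = 176².

obtuse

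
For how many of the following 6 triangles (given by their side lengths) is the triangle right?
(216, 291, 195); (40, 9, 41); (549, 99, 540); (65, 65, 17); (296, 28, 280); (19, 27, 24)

(216,291,195): 195²+216² = 84681 = 291² → right
(40,9,41): 9²+40² = 1681 = 41² → right
(549,99,540): 99²+540² = 301401 = 549² → right
(65,65,17): 17²+65² = 4514 > 4225 = 65² → acute
(296,28,280): 28²+280² = 79184 < 87616 = 296² → obtuse
(19,27,24): 19²+24² = 937 > 729 = 27² → acute
3 of the 6 are right.

3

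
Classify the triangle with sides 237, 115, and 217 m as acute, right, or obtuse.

acute

Compare the square of the longest side to the sum of squares of the other two: 115² + 217² = 60314 > 56169 = 237².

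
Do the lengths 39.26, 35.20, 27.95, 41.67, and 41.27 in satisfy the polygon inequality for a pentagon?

Yes

A pentagon exists iff every side is shorter than the sum of the others — equivalently, the longest side is less than the sum of the rest.
Longest side 41.67 < 143.68 (sum of the remaining 4), so yes.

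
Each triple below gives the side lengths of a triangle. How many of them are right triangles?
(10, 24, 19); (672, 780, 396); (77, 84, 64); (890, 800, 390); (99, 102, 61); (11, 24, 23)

2

(10,24,19): 10²+19² = 461 < 576 = 24² → obtuse
(672,780,396): 396²+672² = 608400 = 780² → right
(77,84,64): 64²+77² = 10025 > 7056 = 84² → acute
(890,800,390): 390²+800² = 792100 = 890² → right
(99,102,61): 61²+99² = 13522 > 10404 = 102² → acute
(11,24,23): 11²+23² = 650 > 576 = 24² → acute
2 of the 6 are right.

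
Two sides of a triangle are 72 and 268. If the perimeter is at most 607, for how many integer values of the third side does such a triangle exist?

Triangle inequality: 196 < x < 340. Perimeter ≤ 607 gives x ≤ 607 − 72 − 268 = 267.
So 196 < x ≤ 267; integers 197 through 267: 71 values.

71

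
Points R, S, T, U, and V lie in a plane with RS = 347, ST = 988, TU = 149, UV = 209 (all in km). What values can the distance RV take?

283 ≤ RV ≤ 1693 km

The maximum is all hops collinear in one direction: 347 + 988 + 149 + 209 = 1693.
The longest hop is 988; the others sum to 705. Folding the others back against it leaves at least 988 − 705 = 283.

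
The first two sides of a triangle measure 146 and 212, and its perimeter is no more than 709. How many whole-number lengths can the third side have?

Triangle inequality: 66 < x < 358. Perimeter ≤ 709 gives x ≤ 709 − 146 − 212 = 351.
So 66 < x ≤ 351; integers 67 through 351: 285 values.

285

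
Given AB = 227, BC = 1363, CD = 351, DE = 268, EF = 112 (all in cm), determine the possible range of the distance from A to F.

405 ≤ AF ≤ 2321 cm

The maximum is all hops collinear in one direction: 227 + 1363 + 351 + 268 + 112 = 2321.
The longest hop is 1363; the others sum to 958. Folding the others back against it leaves at least 1363 − 958 = 405.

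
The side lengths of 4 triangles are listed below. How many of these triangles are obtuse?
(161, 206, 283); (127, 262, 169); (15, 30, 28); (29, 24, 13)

3

(161,206,283): 161²+206² = 68357 < 80089 = 283² → obtuse
(127,262,169): 127²+169² = 44690 < 68644 = 262² → obtuse
(15,30,28): 15²+28² = 1009 > 900 = 30² → acute
(29,24,13): 13²+24² = 745 < 841 = 29² → obtuse
3 of the 4 are obtuse.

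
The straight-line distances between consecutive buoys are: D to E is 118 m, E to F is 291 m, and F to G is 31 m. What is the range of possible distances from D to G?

142 ≤ DG ≤ 440 m

The maximum is all hops collinear in one direction: 118 + 291 + 31 = 440.
The longest hop is 291; the others sum to 149. Folding the others back against it leaves at least 291 − 149 = 142.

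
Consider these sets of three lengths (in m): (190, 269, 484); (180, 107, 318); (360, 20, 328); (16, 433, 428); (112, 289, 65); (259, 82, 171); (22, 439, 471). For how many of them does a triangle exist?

(190,269,484): 190+269 ≤ 484 → not valid
(107,180,318): 107+180 ≤ 318 → not valid
(20,328,360): 20+328 ≤ 360 → not valid
(16,428,433): 16+428 > 433 → valid
(65,112,289): 65+112 ≤ 289 → not valid
(82,171,259): 82+171 ≤ 259 → not valid
(22,439,471): 22+439 ≤ 471 → not valid
1 of the 7 triples forms a triangle.

1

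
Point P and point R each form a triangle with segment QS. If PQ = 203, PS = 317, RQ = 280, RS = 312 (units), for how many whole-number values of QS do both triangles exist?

From triangle PQS: 114 < QS < 520.
From triangle RQS: 32 < QS < 592.
Intersection: 114 < QS < 520, so integers 115 through 519: 405 values.

405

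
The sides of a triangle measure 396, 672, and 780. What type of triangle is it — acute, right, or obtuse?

Compare the square of the longest side to the sum of squares of the other two: 396² + 672² = 608400 = 780².

right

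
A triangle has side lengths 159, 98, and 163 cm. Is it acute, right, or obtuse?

Compare the square of the longest side to the sum of squares of the other two: 98² + 159² = 34885 > 26569 = 163².

acute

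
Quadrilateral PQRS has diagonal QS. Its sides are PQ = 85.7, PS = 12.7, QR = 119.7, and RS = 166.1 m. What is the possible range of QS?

73.0 < QS < 98.4

From triangle PQS: |85.7 − 12.7| < QS < 85.7 + 12.7, i.e. 73.0 < QS < 98.4.
From triangle RQS: 46.4 < QS < 285.8.
Both must hold, so QS lies in the intersection.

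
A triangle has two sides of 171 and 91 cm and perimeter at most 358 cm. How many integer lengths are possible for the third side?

Triangle inequality: 80 < x < 262. Perimeter ≤ 358 gives x ≤ 358 − 171 − 91 = 96.
So 80 < x ≤ 96; integers 81 through 96: 16 values.

16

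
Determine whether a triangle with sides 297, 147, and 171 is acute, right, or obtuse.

Compare the square of the longest side to the sum of squares of the other two: 147² + 171² = 50850 < 88209 = 297².

obtuse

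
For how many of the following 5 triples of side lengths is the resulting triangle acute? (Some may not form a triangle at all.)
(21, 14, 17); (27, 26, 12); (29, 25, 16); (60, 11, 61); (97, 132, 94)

(21,14,17): 14²+17² = 485 > 441 = 21² → acute
(27,26,12): 12²+26² = 820 > 729 = 27² → acute
(29,25,16): 16²+25² = 881 > 841 = 29² → acute
(60,11,61): 11²+60² = 3721 = 61² → right
(97,132,94): 94²+97² = 18245 > 17424 = 132² → acute
4 of the 5 are acute.

4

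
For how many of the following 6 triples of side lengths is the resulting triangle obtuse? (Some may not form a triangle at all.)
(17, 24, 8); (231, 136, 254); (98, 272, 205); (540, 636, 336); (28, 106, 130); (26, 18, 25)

3

(17,24,8): 8²+17² = 353 < 576 = 24² → obtuse
(231,136,254): 136²+231² = 71857 > 64516 = 254² → acute
(98,272,205): 98²+205² = 51629 < 73984 = 272² → obtuse
(540,636,336): 336²+540² = 404496 = 636² → right
(28,106,130): 28²+106² = 12020 < 16900 = 130² → obtuse
(26,18,25): 18²+25² = 949 > 676 = 26² → acute
3 of the 6 are obtuse.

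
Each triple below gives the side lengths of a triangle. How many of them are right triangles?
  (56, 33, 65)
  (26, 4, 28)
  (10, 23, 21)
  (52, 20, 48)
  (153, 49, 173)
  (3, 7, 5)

(56,33,65): 33²+56² = 4225 = 65² → right
(26,4,28): 4²+26² = 692 < 784 = 28² → obtuse
(10,23,21): 10²+21² = 541 > 529 = 23² → acute
(52,20,48): 20²+48² = 2704 = 52² → right
(153,49,173): 49²+153² = 25810 < 29929 = 173² → obtuse
(3,7,5): 3²+5² = 34 < 49 = 7² → obtuse
2 of the 6 are right.

2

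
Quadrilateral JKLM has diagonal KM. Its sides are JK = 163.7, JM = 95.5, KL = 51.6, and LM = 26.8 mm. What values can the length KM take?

From triangle JKM: |163.7 − 95.5| < KM < 163.7 + 95.5, i.e. 68.2 < KM < 259.2.
From triangle LKM: 24.8 < KM < 78.4.
Both must hold, so KM lies in the intersection.

68.2 < KM < 78.4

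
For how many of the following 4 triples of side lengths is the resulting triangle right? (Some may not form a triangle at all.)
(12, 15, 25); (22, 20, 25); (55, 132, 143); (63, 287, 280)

(12,15,25): 12²+15² = 369 < 625 = 25² → obtuse
(22,20,25): 20²+22² = 884 > 625 = 25² → acute
(55,132,143): 55²+132² = 20449 = 143² → right
(63,287,280): 63²+280² = 82369 = 287² → right
2 of the 4 are right.

2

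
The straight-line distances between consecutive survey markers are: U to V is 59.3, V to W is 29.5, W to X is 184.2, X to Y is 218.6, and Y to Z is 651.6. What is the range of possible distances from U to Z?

The maximum is all hops collinear in one direction: 59.3 + 29.5 + 184.2 + 218.6 + 651.6 = 1143.2.
The longest hop is 651.6; the others sum to 491.6. Folding the others back against it leaves at least 651.6 − 491.6 = 160.0.

160.0 ≤ UZ ≤ 1143.2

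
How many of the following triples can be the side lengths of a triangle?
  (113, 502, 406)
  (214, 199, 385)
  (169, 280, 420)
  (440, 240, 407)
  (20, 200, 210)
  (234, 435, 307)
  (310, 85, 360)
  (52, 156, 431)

7

(113,406,502): 113+406 > 502 → valid
(199,214,385): 199+214 > 385 → valid
(169,280,420): 169+280 > 420 → valid
(240,407,440): 240+407 > 440 → valid
(20,200,210): 20+200 > 210 → valid
(234,307,435): 234+307 > 435 → valid
(85,310,360): 85+310 > 360 → valid
(52,156,431): 52+156 ≤ 431 → not valid
7 of the 8 triples form a triangle.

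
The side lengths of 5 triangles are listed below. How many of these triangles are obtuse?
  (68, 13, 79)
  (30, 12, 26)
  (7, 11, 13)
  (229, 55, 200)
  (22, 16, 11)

(68,13,79): 13²+68² = 4793 < 6241 = 79² → obtuse
(30,12,26): 12²+26² = 820 < 900 = 30² → obtuse
(7,11,13): 7²+11² = 170 > 169 = 13² → acute
(229,55,200): 55²+200² = 43025 < 52441 = 229² → obtuse
(22,16,11): 11²+16² = 377 < 484 = 22² → obtuse
4 of the 5 are obtuse.

4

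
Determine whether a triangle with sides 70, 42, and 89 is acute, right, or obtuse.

obtuse

Compare the square of the longest side to the sum of squares of the other two: 42² + 70² = 6664 < 7921 = 89².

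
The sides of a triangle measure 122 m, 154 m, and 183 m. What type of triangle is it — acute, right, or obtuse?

acute

Compare the square of the longest side to the sum of squares of the other two: 122² + 154² = 38600 > 33489 = 183².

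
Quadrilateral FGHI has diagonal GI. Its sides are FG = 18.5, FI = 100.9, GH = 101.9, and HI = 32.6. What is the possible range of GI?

From triangle FGI: |18.5 − 100.9| < GI < 18.5 + 100.9, i.e. 82.4 < GI < 119.4.
From triangle HGI: 69.3 < GI < 134.5.
Both must hold, so GI lies in the intersection.

82.4 < GI < 119.4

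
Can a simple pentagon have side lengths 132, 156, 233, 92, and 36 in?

A pentagon exists iff every side is shorter than the sum of the others — equivalently, the longest side is less than the sum of the rest.
Longest side 233 < 416 (sum of the remaining 4), so yes.

Yes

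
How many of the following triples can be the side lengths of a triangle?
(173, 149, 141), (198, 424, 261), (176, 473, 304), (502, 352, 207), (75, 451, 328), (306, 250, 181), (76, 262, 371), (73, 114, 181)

6

(141,149,173): 141+149 > 173 → valid
(198,261,424): 198+261 > 424 → valid
(176,304,473): 176+304 > 473 → valid
(207,352,502): 207+352 > 502 → valid
(75,328,451): 75+328 ≤ 451 → not valid
(181,250,306): 181+250 > 306 → valid
(76,262,371): 76+262 ≤ 371 → not valid
(73,114,181): 73+114 > 181 → valid
6 of the 8 triples form a triangle.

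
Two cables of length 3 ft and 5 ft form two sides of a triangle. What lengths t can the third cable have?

2 < t < 8 (ft)

By the triangle inequality, t must be less than 3 + 5 = 8 and greater than |3 − 5| = 2.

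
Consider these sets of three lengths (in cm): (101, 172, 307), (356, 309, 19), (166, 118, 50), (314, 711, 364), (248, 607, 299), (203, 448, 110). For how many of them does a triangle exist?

(101,172,307): 101+172 ≤ 307 → not valid
(19,309,356): 19+309 ≤ 356 → not valid
(50,118,166): 50+118 > 166 → valid
(314,364,711): 314+364 ≤ 711 → not valid
(248,299,607): 248+299 ≤ 607 → not valid
(110,203,448): 110+203 ≤ 448 → not valid
1 of the 6 triples forms a triangle.

1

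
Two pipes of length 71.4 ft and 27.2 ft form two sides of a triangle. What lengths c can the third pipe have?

By the triangle inequality, c must be less than 71.4 + 27.2 = 98.6 and greater than |71.4 − 27.2| = 44.2.

44.2 < c < 98.6 (ft)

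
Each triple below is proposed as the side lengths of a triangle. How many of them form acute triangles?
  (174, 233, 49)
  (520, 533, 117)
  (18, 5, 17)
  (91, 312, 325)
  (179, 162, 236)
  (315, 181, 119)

1

(174,233,49): 49+174 ≤ 233, not a triangle
(520,533,117): 117²+520² = 284089 = 533² → right
(18,5,17): 5²+17² = 314 < 324 = 18² → obtuse
(91,312,325): 91²+312² = 105625 = 325² → right
(179,162,236): 162²+179² = 58285 > 55696 = 236² → acute
(315,181,119): 119+181 ≤ 315, not a triangle
1 of the 6 is acute.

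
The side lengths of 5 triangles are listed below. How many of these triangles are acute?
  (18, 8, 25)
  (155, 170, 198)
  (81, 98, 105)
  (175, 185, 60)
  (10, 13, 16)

3

(18,8,25): 8²+18² = 388 < 625 = 25² → obtuse
(155,170,198): 155²+170² = 52925 > 39204 = 198² → acute
(81,98,105): 81²+98² = 16165 > 11025 = 105² → acute
(175,185,60): 60²+175² = 34225 = 185² → right
(10,13,16): 10²+13² = 269 > 256 = 16² → acute
3 of the 5 are acute.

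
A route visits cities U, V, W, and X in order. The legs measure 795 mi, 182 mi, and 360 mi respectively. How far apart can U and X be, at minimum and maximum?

253 ≤ UX ≤ 1337 mi

The maximum is all hops collinear in one direction: 795 + 182 + 360 = 1337.
The longest hop is 795; the others sum to 542. Folding the others back against it leaves at least 795 − 542 = 253.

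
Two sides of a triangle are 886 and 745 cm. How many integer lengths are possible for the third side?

The third side lies in the open interval (141, 1631).
Integers from 142 to 1630 inclusive: 1630 − 142 + 1 = 1489.

1489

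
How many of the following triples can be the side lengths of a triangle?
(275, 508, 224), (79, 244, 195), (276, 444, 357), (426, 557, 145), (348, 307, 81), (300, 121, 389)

(224,275,508): 224+275 ≤ 508 → not valid
(79,195,244): 79+195 > 244 → valid
(276,357,444): 276+357 > 444 → valid
(145,426,557): 145+426 > 557 → valid
(81,307,348): 81+307 > 348 → valid
(121,300,389): 121+300 > 389 → valid
5 of the 6 triples form a triangle.

5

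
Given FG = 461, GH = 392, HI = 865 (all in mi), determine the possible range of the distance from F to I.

12 ≤ FI ≤ 1718 mi

The maximum is all hops collinear in one direction: 461 + 392 + 865 = 1718.
The longest hop is 865; the others sum to 853. Folding the others back against it leaves at least 865 − 853 = 12.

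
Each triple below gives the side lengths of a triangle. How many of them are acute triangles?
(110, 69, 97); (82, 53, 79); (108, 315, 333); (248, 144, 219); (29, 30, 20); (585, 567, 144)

(110,69,97): 69²+97² = 14170 > 12100 = 110² → acute
(82,53,79): 53²+79² = 9050 > 6724 = 82² → acute
(108,315,333): 108²+315² = 110889 = 333² → right
(248,144,219): 144²+219² = 68697 > 61504 = 248² → acute
(29,30,20): 20²+29² = 1241 > 900 = 30² → acute
(585,567,144): 144²+567² = 342225 = 585² → right
4 of the 6 are acute.

4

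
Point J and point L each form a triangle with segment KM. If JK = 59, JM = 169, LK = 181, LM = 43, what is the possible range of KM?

From triangle JKM: |59 − 169| < KM < 59 + 169, i.e. 110 < KM < 228.
From triangle LKM: 138 < KM < 224.
Both must hold, so KM lies in the intersection.

138 < KM < 224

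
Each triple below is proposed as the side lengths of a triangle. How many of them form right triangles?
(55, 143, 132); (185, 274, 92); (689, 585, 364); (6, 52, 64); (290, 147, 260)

(55,143,132): 55²+132² = 20449 = 143² → right
(185,274,92): 92²+185² = 42689 < 75076 = 274² → obtuse
(689,585,364): 364²+585² = 474721 = 689² → right
(6,52,64): 6+52 ≤ 64, not a triangle
(290,147,260): 147²+260² = 89209 > 84100 = 290² → acute
2 of the 5 are right.

2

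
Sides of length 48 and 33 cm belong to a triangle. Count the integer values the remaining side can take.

65

The third side lies in the open interval (15, 81).
Integers from 16 to 80 inclusive: 80 − 16 + 1 = 65.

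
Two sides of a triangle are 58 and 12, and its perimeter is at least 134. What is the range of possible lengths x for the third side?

Triangle inequality alone gives 46 < x < 70.
The perimeter condition gives x ≥ 134 − 58 − 12 = 64.
Intersecting the two: 64 ≤ x < 70.

64 ≤ x < 70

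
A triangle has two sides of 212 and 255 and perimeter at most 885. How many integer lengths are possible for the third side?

375

Triangle inequality: 43 < x < 467. Perimeter ≤ 885 gives x ≤ 885 − 212 − 255 = 418.
So 43 < x ≤ 418; integers 44 through 418: 375 values.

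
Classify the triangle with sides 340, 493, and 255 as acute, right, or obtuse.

obtuse

Compare the square of the longest side to the sum of squares of the other two: 255² + 340² = 180625 < 243049 = 493².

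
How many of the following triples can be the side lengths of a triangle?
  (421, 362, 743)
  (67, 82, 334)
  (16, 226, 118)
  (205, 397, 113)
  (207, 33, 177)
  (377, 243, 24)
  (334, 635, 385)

(362,421,743): 362+421 > 743 → valid
(67,82,334): 67+82 ≤ 334 → not valid
(16,118,226): 16+118 ≤ 226 → not valid
(113,205,397): 113+205 ≤ 397 → not valid
(33,177,207): 33+177 > 207 → valid
(24,243,377): 24+243 ≤ 377 → not valid
(334,385,635): 334+385 > 635 → valid
3 of the 7 triples form a triangle.

3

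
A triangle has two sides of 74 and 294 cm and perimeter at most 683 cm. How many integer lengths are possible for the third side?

Triangle inequality: 220 < x < 368. Perimeter ≤ 683 gives x ≤ 683 − 74 − 294 = 315.
So 220 < x ≤ 315; integers 221 through 315: 95 values.

95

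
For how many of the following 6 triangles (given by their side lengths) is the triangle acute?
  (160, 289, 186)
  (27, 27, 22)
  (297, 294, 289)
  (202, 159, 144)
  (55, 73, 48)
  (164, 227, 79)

3

(160,289,186): 160²+186² = 60196 < 83521 = 289² → obtuse
(27,27,22): 22²+27² = 1213 > 729 = 27² → acute
(297,294,289): 289²+294² = 169957 > 88209 = 297² → acute
(202,159,144): 144²+159² = 46017 > 40804 = 202² → acute
(55,73,48): 48²+55² = 5329 = 73² → right
(164,227,79): 79²+164² = 33137 < 51529 = 227² → obtuse
3 of the 6 are acute.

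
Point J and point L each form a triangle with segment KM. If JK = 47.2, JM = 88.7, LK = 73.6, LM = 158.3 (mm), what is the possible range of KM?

84.7 < KM < 135.9

From triangle JKM: |47.2 − 88.7| < KM < 47.2 + 88.7, i.e. 41.5 < KM < 135.9.
From triangle LKM: 84.7 < KM < 231.9.
Both must hold, so KM lies in the intersection.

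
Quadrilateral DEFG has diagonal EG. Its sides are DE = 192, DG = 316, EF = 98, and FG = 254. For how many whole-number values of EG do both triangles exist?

From triangle DEG: 124 < EG < 508.
From triangle FEG: 156 < EG < 352.
Intersection: 156 < EG < 352, so integers 157 through 351: 195 values.

195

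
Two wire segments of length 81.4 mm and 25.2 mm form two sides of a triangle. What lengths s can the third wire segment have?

56.2 < s < 106.6 (mm)

By the triangle inequality, s must be less than 81.4 + 25.2 = 106.6 and greater than |81.4 − 25.2| = 56.2.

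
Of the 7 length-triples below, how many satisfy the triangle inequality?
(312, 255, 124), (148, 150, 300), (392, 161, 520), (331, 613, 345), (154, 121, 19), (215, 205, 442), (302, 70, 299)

4

(124,255,312): 124+255 > 312 → valid
(148,150,300): 148+150 ≤ 300 → not valid
(161,392,520): 161+392 > 520 → valid
(331,345,613): 331+345 > 613 → valid
(19,121,154): 19+121 ≤ 154 → not valid
(205,215,442): 205+215 ≤ 442 → not valid
(70,299,302): 70+299 > 302 → valid
4 of the 7 triples form a triangle.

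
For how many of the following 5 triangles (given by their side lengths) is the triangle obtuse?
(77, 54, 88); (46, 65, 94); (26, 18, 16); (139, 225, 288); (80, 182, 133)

(77,54,88): 54²+77² = 8845 > 7744 = 88² → acute
(46,65,94): 46²+65² = 6341 < 8836 = 94² → obtuse
(26,18,16): 16²+18² = 580 < 676 = 26² → obtuse
(139,225,288): 139²+225² = 69946 < 82944 = 288² → obtuse
(80,182,133): 80²+133² = 24089 < 33124 = 182² → obtuse
4 of the 5 are obtuse.

4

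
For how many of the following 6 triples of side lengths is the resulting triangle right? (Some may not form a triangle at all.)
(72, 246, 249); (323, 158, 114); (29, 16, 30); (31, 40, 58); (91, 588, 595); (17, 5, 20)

(72,246,249): 72²+246² = 65700 > 62001 = 249² → acute
(323,158,114): 114+158 ≤ 323, not a triangle
(29,16,30): 16²+29² = 1097 > 900 = 30² → acute
(31,40,58): 31²+40² = 2561 < 3364 = 58² → obtuse
(91,588,595): 91²+588² = 354025 = 595² → right
(17,5,20): 5²+17² = 314 < 400 = 20² → obtuse
1 of the 6 is right.

1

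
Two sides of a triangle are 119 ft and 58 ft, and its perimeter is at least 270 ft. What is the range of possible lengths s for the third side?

Triangle inequality alone gives 61 < s < 177.
The perimeter condition gives s ≥ 270 − 119 − 58 = 93.
Intersecting the two: 93 ≤ s < 177.

93 ≤ s < 177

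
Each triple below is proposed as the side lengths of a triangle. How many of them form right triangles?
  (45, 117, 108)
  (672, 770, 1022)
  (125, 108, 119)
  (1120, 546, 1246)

3

(45,117,108): 45²+108² = 13689 = 117² → right
(672,770,1022): 672²+770² = 1044484 = 1022² → right
(125,108,119): 108²+119² = 25825 > 15625 = 125² → acute
(1120,546,1246): 546²+1120² = 1552516 = 1246² → right
3 of the 4 are right.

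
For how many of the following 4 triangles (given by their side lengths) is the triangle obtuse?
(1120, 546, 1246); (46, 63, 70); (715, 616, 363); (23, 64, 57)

1

(1120,546,1246): 546²+1120² = 1552516 = 1246² → right
(46,63,70): 46²+63² = 6085 > 4900 = 70² → acute
(715,616,363): 363²+616² = 511225 = 715² → right
(23,64,57): 23²+57² = 3778 < 4096 = 64² → obtuse
1 of the 4 is obtuse.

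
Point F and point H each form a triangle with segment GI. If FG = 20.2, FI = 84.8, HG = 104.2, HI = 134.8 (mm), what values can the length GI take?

64.6 < GI < 105.0

From triangle FGI: |20.2 − 84.8| < GI < 20.2 + 84.8, i.e. 64.6 < GI < 105.0.
From triangle HGI: 30.6 < GI < 239.0.
Both must hold, so GI lies in the intersection.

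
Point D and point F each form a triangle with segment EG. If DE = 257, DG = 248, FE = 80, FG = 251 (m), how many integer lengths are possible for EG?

159

From triangle DEG: 9 < EG < 505.
From triangle FEG: 171 < EG < 331.
Intersection: 171 < EG < 331, so integers 172 through 330: 159 values.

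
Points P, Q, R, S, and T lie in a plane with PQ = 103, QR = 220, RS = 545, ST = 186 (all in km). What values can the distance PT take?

The maximum is all hops collinear in one direction: 103 + 220 + 545 + 186 = 1054.
The longest hop is 545; the others sum to 509. Folding the others back against it leaves at least 545 − 509 = 36.

36 ≤ PT ≤ 1054 km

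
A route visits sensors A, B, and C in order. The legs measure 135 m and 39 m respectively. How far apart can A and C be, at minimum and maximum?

96 ≤ AC ≤ 174 m

By the triangle inequality, |135 − 39| ≤ AC ≤ 135 + 39.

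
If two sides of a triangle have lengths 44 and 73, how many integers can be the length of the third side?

87

The third side lies in the open interval (29, 117).
Integers from 30 to 116 inclusive: 116 − 30 + 1 = 87.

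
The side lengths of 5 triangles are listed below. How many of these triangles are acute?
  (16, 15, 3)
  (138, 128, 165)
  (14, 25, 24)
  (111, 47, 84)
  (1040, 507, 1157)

2

(16,15,3): 3²+15² = 234 < 256 = 16² → obtuse
(138,128,165): 128²+138² = 35428 > 27225 = 165² → acute
(14,25,24): 14²+24² = 772 > 625 = 25² → acute
(111,47,84): 47²+84² = 9265 < 12321 = 111² → obtuse
(1040,507,1157): 507²+1040² = 1338649 = 1157² → right
2 of the 5 are acute.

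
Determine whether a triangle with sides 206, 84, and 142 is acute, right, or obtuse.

Compare the square of the longest side to the sum of squares of the other two: 84² + 142² = 27220 < 42436 = 206².

obtuse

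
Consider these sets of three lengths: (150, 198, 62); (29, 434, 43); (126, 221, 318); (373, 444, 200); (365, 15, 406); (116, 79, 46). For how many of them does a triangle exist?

(62,150,198): 62+150 > 198 → valid
(29,43,434): 29+43 ≤ 434 → not valid
(126,221,318): 126+221 > 318 → valid
(200,373,444): 200+373 > 444 → valid
(15,365,406): 15+365 ≤ 406 → not valid
(46,79,116): 46+79 > 116 → valid
4 of the 6 triples form a triangle.

4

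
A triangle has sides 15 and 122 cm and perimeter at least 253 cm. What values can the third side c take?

116 ≤ c < 137

Triangle inequality alone gives 107 < c < 137.
The perimeter condition gives c ≥ 253 − 15 − 122 = 116.
Intersecting the two: 116 ≤ c < 137.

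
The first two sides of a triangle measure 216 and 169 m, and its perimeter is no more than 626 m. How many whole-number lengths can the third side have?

Triangle inequality: 47 < x < 385. Perimeter ≤ 626 gives x ≤ 626 − 216 − 169 = 241.
So 47 < x ≤ 241; integers 48 through 241: 194 values.

194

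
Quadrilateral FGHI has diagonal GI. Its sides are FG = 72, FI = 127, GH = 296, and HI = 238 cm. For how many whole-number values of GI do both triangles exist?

From triangle FGI: 55 < GI < 199.
From triangle HGI: 58 < GI < 534.
Intersection: 58 < GI < 199, so integers 59 through 198: 140 values.

140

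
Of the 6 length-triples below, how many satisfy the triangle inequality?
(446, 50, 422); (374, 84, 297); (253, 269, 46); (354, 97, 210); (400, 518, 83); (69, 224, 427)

(50,422,446): 50+422 > 446 → valid
(84,297,374): 84+297 > 374 → valid
(46,253,269): 46+253 > 269 → valid
(97,210,354): 97+210 ≤ 354 → not valid
(83,400,518): 83+400 ≤ 518 → not valid
(69,224,427): 69+224 ≤ 427 → not valid
3 of the 6 triples form a triangle.

3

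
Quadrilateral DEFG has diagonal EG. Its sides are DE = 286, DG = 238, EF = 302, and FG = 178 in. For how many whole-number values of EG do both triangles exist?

From triangle DEG: 48 < EG < 524.
From triangle FEG: 124 < EG < 480.
Intersection: 124 < EG < 480, so integers 125 through 479: 355 values.

355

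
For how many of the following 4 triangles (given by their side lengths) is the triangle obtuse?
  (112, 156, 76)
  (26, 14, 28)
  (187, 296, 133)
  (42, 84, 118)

(112,156,76): 76²+112² = 18320 < 24336 = 156² → obtuse
(26,14,28): 14²+26² = 872 > 784 = 28² → acute
(187,296,133): 133²+187² = 52658 < 87616 = 296² → obtuse
(42,84,118): 42²+84² = 8820 < 13924 = 118² → obtuse
3 of the 4 are obtuse.

3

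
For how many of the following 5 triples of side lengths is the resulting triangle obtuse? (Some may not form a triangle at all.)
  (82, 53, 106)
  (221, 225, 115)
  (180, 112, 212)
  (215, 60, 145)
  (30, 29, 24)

1

(82,53,106): 53²+82² = 9533 < 11236 = 106² → obtuse
(221,225,115): 115²+221² = 62066 > 50625 = 225² → acute
(180,112,212): 112²+180² = 44944 = 212² → right
(215,60,145): 60+145 ≤ 215, not a triangle
(30,29,24): 24²+29² = 1417 > 900 = 30² → acute
1 of the 5 is obtuse.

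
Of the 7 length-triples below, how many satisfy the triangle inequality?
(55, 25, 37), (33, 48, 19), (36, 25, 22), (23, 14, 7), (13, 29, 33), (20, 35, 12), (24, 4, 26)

(25,37,55): 25+37 > 55 → valid
(19,33,48): 19+33 > 48 → valid
(22,25,36): 22+25 > 36 → valid
(7,14,23): 7+14 ≤ 23 → not valid
(13,29,33): 13+29 > 33 → valid
(12,20,35): 12+20 ≤ 35 → not valid
(4,24,26): 4+24 > 26 → valid
5 of the 7 triples form a triangle.

5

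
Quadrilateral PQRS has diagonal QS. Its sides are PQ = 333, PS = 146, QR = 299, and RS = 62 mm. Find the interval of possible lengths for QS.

237 < QS < 361

From triangle PQS: |333 − 146| < QS < 333 + 146, i.e. 187 < QS < 479.
From triangle RQS: 237 < QS < 361.
Both must hold, so QS lies in the intersection.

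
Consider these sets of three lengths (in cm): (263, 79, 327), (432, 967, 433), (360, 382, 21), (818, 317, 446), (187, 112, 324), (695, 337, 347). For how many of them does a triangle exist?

(79,263,327): 79+263 > 327 → valid
(432,433,967): 432+433 ≤ 967 → not valid
(21,360,382): 21+360 ≤ 382 → not valid
(317,446,818): 317+446 ≤ 818 → not valid
(112,187,324): 112+187 ≤ 324 → not valid
(337,347,695): 337+347 ≤ 695 → not valid
1 of the 6 triples forms a triangle.

1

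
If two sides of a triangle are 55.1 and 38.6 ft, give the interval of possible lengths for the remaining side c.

16.5 < c < 93.7

By the triangle inequality, c must be less than 55.1 + 38.6 = 93.7 and greater than |55.1 − 38.6| = 16.5.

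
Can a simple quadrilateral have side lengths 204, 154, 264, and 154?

Yes

A quadrilateral exists iff every side is shorter than the sum of the others — equivalently, the longest side is less than the sum of the rest.
Longest side 264 < 512 (sum of the remaining 3), so yes.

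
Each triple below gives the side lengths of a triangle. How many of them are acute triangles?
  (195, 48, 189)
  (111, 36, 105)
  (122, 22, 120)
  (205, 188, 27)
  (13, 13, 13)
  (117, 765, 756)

(195,48,189): 48²+189² = 38025 = 195² → right
(111,36,105): 36²+105² = 12321 = 111² → right
(122,22,120): 22²+120² = 14884 = 122² → right
(205,188,27): 27²+188² = 36073 < 42025 = 205² → obtuse
(13,13,13): 13²+13² = 338 > 169 = 13² → acute
(117,765,756): 117²+756² = 585225 = 765² → right
1 of the 6 is acute.

1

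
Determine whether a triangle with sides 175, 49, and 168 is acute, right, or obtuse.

right

Compare the square of the longest side to the sum of squares of the other two: 49² + 168² = 30625 = 175².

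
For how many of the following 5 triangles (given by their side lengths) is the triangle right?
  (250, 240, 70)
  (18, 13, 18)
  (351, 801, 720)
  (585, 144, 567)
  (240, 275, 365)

4

(250,240,70): 70²+240² = 62500 = 250² → right
(18,13,18): 13²+18² = 493 > 324 = 18² → acute
(351,801,720): 351²+720² = 641601 = 801² → right
(585,144,567): 144²+567² = 342225 = 585² → right
(240,275,365): 240²+275² = 133225 = 365² → right
4 of the 5 are right.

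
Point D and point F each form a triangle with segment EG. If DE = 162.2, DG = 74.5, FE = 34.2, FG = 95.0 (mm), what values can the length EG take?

87.7 < EG < 129.2

From triangle DEG: |162.2 − 74.5| < EG < 162.2 + 74.5, i.e. 87.7 < EG < 236.7.
From triangle FEG: 60.8 < EG < 129.2.
Both must hold, so EG lies in the intersection.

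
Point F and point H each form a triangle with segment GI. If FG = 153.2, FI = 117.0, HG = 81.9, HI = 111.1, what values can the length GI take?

36.2 < GI < 193.0

From triangle FGI: |153.2 − 117.0| < GI < 153.2 + 117.0, i.e. 36.2 < GI < 270.2.
From triangle HGI: 29.2 < GI < 193.0.
Both must hold, so GI lies in the intersection.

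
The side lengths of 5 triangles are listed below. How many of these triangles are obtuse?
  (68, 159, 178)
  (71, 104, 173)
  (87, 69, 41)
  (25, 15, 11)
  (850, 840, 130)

4

(68,159,178): 68²+159² = 29905 < 31684 = 178² → obtuse
(71,104,173): 71²+104² = 15857 < 29929 = 173² → obtuse
(87,69,41): 41²+69² = 6442 < 7569 = 87² → obtuse
(25,15,11): 11²+15² = 346 < 625 = 25² → obtuse
(850,840,130): 130²+840² = 722500 = 850² → right
4 of the 5 are obtuse.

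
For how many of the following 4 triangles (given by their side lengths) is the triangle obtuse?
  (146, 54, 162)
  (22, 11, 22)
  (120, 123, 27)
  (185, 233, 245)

(146,54,162): 54²+146² = 24232 < 26244 = 162² → obtuse
(22,11,22): 11²+22² = 605 > 484 = 22² → acute
(120,123,27): 27²+120² = 15129 = 123² → right
(185,233,245): 185²+233² = 88514 > 60025 = 245² → acute
1 of the 4 is obtuse.

1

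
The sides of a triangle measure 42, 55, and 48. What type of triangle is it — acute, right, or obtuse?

acute

Compare the square of the longest side to the sum of squares of the other two: 42² + 48² = 4068 > 3025 = 55².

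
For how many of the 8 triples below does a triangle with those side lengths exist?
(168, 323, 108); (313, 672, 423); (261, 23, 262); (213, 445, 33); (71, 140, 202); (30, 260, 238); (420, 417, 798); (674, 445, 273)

6

(108,168,323): 108+168 ≤ 323 → not valid
(313,423,672): 313+423 > 672 → valid
(23,261,262): 23+261 > 262 → valid
(33,213,445): 33+213 ≤ 445 → not valid
(71,140,202): 71+140 > 202 → valid
(30,238,260): 30+238 > 260 → valid
(417,420,798): 417+420 > 798 → valid
(273,445,674): 273+445 > 674 → valid
6 of the 8 triples form a triangle.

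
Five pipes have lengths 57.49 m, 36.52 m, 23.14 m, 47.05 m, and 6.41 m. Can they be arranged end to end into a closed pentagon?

A pentagon exists iff every side is shorter than the sum of the others — equivalently, the longest side is less than the sum of the rest.
Longest side 57.49 < 113.12 (sum of the remaining 4), so yes.

Yes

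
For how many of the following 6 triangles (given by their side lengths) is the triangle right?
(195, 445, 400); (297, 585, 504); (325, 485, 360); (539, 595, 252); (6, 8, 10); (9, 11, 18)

5

(195,445,400): 195²+400² = 198025 = 445² → right
(297,585,504): 297²+504² = 342225 = 585² → right
(325,485,360): 325²+360² = 235225 = 485² → right
(539,595,252): 252²+539² = 354025 = 595² → right
(6,8,10): 6²+8² = 100 = 10² → right
(9,11,18): 9²+11² = 202 < 324 = 18² → obtuse
5 of the 6 are right.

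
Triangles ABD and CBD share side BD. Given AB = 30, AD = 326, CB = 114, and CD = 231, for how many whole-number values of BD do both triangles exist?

From triangle ABD: 296 < BD < 356.
From triangle CBD: 117 < BD < 345.
Intersection: 296 < BD < 345, so integers 297 through 344: 48 values.

48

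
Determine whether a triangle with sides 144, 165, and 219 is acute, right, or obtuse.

right

Compare the square of the longest side to the sum of squares of the other two: 144² + 165² = 47961 = 219².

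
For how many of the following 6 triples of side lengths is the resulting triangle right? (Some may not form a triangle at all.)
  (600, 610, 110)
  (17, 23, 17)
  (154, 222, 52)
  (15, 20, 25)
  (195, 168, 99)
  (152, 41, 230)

3

(600,610,110): 110²+600² = 372100 = 610² → right
(17,23,17): 17²+17² = 578 > 529 = 23² → acute
(154,222,52): 52+154 ≤ 222, not a triangle
(15,20,25): 15²+20² = 625 = 25² → right
(195,168,99): 99²+168² = 38025 = 195² → right
(152,41,230): 41+152 ≤ 230, not a triangle
3 of the 6 are right.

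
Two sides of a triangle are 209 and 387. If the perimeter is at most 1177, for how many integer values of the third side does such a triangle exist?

403

Triangle inequality: 178 < x < 596. Perimeter ≤ 1177 gives x ≤ 1177 − 209 − 387 = 581.
So 178 < x ≤ 581; integers 179 through 581: 403 values.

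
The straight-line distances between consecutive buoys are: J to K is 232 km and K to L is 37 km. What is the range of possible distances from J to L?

195 ≤ JL ≤ 269 km

By the triangle inequality, |232 − 37| ≤ JL ≤ 232 + 37.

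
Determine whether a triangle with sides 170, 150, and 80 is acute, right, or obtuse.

Compare the square of the longest side to the sum of squares of the other two: 80² + 150² = 28900 = 170².

right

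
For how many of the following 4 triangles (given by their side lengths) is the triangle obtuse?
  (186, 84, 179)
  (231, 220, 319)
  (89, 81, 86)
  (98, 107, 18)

(186,84,179): 84²+179² = 39097 > 34596 = 186² → acute
(231,220,319): 220²+231² = 101761 = 319² → right
(89,81,86): 81²+86² = 13957 > 7921 = 89² → acute
(98,107,18): 18²+98² = 9928 < 11449 = 107² → obtuse
1 of the 4 is obtuse.

1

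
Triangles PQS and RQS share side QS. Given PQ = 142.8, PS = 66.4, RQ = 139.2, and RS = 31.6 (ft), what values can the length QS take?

From triangle PQS: |142.8 − 66.4| < QS < 142.8 + 66.4, i.e. 76.4 < QS < 209.2.
From triangle RQS: 107.6 < QS < 170.8.
Both must hold, so QS lies in the intersection.

107.6 < QS < 170.8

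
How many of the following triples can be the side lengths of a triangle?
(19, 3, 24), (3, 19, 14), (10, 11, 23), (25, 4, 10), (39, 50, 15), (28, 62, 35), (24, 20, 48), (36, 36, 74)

(3,19,24): 3+19 ≤ 24 → not valid
(3,14,19): 3+14 ≤ 19 → not valid
(10,11,23): 10+11 ≤ 23 → not valid
(4,10,25): 4+10 ≤ 25 → not valid
(15,39,50): 15+39 > 50 → valid
(28,35,62): 28+35 > 62 → valid
(20,24,48): 20+24 ≤ 48 → not valid
(36,36,74): 36+36 ≤ 74 → not valid
2 of the 8 triples form a triangle.

2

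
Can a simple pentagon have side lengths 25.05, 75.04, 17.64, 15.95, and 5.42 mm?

No

For a pentagon, each side must be shorter than the sum of the others.
Here the longest side is 75.04, but the remaining 4 sides sum to only 64.06.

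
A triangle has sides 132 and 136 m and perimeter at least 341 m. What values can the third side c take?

Triangle inequality alone gives 4 < c < 268.
The perimeter condition gives c ≥ 341 − 132 − 136 = 73.
Intersecting the two: 73 ≤ c < 268.

73 ≤ c < 268 m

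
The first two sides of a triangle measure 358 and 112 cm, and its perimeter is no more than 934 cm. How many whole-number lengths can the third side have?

218

Triangle inequality: 246 < x < 470. Perimeter ≤ 934 gives x ≤ 934 − 358 − 112 = 464.
So 246 < x ≤ 464; integers 247 through 464: 218 values.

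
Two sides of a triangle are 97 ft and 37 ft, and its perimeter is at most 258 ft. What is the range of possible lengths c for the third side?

60 < c ≤ 124

Triangle inequality alone gives 60 < c < 134.
The perimeter condition gives c ≤ 258 − 97 − 37 = 124.
Intersecting the two: 60 < c ≤ 124.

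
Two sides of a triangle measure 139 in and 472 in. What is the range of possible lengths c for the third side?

By the triangle inequality, c must be less than 139 + 472 = 611 and greater than |139 − 472| = 333.

333 < c < 611 (in)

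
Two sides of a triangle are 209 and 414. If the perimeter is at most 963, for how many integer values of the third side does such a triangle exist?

135

Triangle inequality: 205 < x < 623. Perimeter ≤ 963 gives x ≤ 963 − 209 − 414 = 340.
So 205 < x ≤ 340; integers 206 through 340: 135 values.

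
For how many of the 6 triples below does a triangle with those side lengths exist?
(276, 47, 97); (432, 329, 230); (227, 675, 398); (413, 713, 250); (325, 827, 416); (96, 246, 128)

1

(47,97,276): 47+97 ≤ 276 → not valid
(230,329,432): 230+329 > 432 → valid
(227,398,675): 227+398 ≤ 675 → not valid
(250,413,713): 250+413 ≤ 713 → not valid
(325,416,827): 325+416 ≤ 827 → not valid
(96,128,246): 96+128 ≤ 246 → not valid
1 of the 6 triples forms a triangle.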